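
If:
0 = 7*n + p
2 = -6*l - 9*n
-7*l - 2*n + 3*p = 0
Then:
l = -46/75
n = 14/75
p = -98/75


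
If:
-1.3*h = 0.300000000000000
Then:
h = -0.23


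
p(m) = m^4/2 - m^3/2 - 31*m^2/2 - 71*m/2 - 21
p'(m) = 2*m^3 - 3*m^2/2 - 31*m - 71/2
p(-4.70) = 99.35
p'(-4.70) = -130.58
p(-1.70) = 1.19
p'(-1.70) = 3.04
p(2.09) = -157.93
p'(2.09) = -88.58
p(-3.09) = 1.03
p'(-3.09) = -13.04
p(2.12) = -160.59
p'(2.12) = -88.91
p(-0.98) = -0.16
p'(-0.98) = -8.44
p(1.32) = -94.50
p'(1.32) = -74.43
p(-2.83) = -1.27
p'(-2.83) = -5.11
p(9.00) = 1320.00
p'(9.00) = 1022.00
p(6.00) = -252.00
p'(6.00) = 156.50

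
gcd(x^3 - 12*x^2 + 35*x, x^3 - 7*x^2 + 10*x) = x^2 - 5*x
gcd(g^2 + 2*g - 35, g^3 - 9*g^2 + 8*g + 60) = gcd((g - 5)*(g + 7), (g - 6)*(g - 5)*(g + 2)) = g - 5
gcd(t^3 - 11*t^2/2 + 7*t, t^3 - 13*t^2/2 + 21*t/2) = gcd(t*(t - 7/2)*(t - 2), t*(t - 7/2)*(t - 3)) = t^2 - 7*t/2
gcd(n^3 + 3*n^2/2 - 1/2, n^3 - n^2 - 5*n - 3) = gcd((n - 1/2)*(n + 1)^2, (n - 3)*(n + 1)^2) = n^2 + 2*n + 1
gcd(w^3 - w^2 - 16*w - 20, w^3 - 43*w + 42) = 1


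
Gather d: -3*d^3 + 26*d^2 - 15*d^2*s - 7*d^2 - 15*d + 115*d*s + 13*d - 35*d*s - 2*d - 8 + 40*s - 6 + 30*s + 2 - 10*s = -3*d^3 + d^2*(19 - 15*s) + d*(80*s - 4) + 60*s - 12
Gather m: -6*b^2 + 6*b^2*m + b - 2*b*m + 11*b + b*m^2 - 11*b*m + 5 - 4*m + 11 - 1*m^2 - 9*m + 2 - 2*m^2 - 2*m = -6*b^2 + 12*b + m^2*(b - 3) + m*(6*b^2 - 13*b - 15) + 18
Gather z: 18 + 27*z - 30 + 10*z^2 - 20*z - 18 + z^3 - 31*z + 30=z^3 + 10*z^2 - 24*z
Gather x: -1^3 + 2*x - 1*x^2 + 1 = -x^2 + 2*x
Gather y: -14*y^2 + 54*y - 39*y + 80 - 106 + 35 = -14*y^2 + 15*y + 9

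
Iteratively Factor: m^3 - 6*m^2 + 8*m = (m - 2)*(m^2 - 4*m) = m*(m - 2)*(m - 4)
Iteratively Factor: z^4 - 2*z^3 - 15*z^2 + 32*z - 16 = (z + 4)*(z^3 - 6*z^2 + 9*z - 4) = (z - 4)*(z + 4)*(z^2 - 2*z + 1) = (z - 4)*(z - 1)*(z + 4)*(z - 1)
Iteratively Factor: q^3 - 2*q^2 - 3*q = (q + 1)*(q^2 - 3*q) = q*(q + 1)*(q - 3)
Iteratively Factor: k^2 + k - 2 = (k - 1)*(k + 2)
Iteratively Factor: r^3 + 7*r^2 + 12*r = (r)*(r^2 + 7*r + 12) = r*(r + 3)*(r + 4)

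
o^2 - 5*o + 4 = (o - 4)*(o - 1)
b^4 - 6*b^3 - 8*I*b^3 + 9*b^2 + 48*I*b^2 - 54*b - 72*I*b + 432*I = (b - 6)*(b - 8*I)*(b - 3*I)*(b + 3*I)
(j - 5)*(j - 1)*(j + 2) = j^3 - 4*j^2 - 7*j + 10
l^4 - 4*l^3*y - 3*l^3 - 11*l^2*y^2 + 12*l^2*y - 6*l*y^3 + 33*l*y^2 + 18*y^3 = (l - 3)*(l - 6*y)*(l + y)^2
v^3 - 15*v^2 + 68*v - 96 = (v - 8)*(v - 4)*(v - 3)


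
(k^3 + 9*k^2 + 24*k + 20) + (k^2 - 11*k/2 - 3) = k^3 + 10*k^2 + 37*k/2 + 17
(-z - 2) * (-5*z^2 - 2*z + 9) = 5*z^3 + 12*z^2 - 5*z - 18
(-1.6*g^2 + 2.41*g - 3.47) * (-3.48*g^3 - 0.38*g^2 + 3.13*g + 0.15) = 5.568*g^5 - 7.7788*g^4 + 6.1518*g^3 + 8.6219*g^2 - 10.4996*g - 0.5205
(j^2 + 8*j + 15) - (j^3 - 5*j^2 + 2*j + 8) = -j^3 + 6*j^2 + 6*j + 7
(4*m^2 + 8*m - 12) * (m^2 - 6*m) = 4*m^4 - 16*m^3 - 60*m^2 + 72*m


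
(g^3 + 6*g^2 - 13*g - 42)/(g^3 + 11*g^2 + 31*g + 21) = (g^2 - g - 6)/(g^2 + 4*g + 3)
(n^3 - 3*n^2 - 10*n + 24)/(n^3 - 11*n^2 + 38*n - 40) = (n + 3)/(n - 5)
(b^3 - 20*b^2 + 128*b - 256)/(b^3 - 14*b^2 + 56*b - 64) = (b - 8)/(b - 2)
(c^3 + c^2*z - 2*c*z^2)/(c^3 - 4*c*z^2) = (-c + z)/(-c + 2*z)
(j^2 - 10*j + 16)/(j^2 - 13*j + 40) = (j - 2)/(j - 5)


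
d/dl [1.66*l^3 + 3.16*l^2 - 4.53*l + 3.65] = 4.98*l^2 + 6.32*l - 4.53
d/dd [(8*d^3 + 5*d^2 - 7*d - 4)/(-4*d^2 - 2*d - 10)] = (-16*d^4 - 16*d^3 - 139*d^2 - 66*d + 31)/(2*(4*d^4 + 4*d^3 + 21*d^2 + 10*d + 25))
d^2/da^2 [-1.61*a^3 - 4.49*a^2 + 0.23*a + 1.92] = -9.66*a - 8.98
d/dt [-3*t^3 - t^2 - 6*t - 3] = -9*t^2 - 2*t - 6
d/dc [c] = 1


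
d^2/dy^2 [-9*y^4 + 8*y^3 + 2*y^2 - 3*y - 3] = -108*y^2 + 48*y + 4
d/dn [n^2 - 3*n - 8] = 2*n - 3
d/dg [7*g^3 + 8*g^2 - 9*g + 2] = 21*g^2 + 16*g - 9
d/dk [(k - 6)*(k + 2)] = 2*k - 4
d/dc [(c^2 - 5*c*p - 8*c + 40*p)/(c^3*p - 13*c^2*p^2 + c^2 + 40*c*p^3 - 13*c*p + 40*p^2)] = (-c^2*p + 16*c*p - 64*p^2 - 8*p + 8)/(c^4*p^2 - 16*c^3*p^3 + 2*c^3*p + 64*c^2*p^4 - 32*c^2*p^2 + c^2 + 128*c*p^3 - 16*c*p + 64*p^2)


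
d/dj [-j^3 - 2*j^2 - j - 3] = -3*j^2 - 4*j - 1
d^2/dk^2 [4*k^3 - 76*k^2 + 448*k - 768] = 24*k - 152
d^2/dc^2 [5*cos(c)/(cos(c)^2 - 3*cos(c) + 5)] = (15*(1 - cos(c)^2)^2 + 5*cos(c)^5 - 160*cos(c)^3 + 105*cos(c)^2 + 275*cos(c) - 165)/(-cos(c)^2 + 3*cos(c) - 5)^3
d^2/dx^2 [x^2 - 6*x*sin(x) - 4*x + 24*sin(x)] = 6*x*sin(x) - 24*sin(x) - 12*cos(x) + 2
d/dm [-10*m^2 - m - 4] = -20*m - 1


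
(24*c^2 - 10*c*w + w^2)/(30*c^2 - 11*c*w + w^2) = (-4*c + w)/(-5*c + w)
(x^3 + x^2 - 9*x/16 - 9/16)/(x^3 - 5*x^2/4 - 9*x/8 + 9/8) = (4*x + 3)/(2*(2*x - 3))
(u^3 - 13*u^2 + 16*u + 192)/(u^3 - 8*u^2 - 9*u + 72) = (u - 8)/(u - 3)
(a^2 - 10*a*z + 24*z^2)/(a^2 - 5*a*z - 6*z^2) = (a - 4*z)/(a + z)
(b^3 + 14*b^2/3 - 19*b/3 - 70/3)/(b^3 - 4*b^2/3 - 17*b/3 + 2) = (3*b^2 + 8*b - 35)/(3*b^2 - 10*b + 3)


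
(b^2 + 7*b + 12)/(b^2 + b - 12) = (b + 3)/(b - 3)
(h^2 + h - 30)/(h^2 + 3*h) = (h^2 + h - 30)/(h*(h + 3))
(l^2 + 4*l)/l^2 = (l + 4)/l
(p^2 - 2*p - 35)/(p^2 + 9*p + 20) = (p - 7)/(p + 4)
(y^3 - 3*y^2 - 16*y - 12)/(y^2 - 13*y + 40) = (y^3 - 3*y^2 - 16*y - 12)/(y^2 - 13*y + 40)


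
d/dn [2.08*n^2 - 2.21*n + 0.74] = 4.16*n - 2.21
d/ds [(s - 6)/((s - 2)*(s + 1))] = (-s^2 + 12*s - 8)/(s^4 - 2*s^3 - 3*s^2 + 4*s + 4)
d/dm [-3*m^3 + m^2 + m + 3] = -9*m^2 + 2*m + 1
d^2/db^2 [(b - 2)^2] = 2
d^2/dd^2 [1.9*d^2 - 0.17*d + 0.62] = 3.80000000000000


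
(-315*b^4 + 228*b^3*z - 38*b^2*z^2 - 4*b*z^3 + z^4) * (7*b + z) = -2205*b^5 + 1281*b^4*z - 38*b^3*z^2 - 66*b^2*z^3 + 3*b*z^4 + z^5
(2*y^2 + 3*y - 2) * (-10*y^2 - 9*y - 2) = -20*y^4 - 48*y^3 - 11*y^2 + 12*y + 4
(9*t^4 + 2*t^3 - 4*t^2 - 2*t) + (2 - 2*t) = 9*t^4 + 2*t^3 - 4*t^2 - 4*t + 2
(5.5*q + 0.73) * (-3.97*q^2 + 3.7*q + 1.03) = -21.835*q^3 + 17.4519*q^2 + 8.366*q + 0.7519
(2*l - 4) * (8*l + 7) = 16*l^2 - 18*l - 28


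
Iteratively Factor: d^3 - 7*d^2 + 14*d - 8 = (d - 1)*(d^2 - 6*d + 8) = (d - 4)*(d - 1)*(d - 2)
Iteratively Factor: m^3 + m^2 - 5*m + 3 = (m - 1)*(m^2 + 2*m - 3) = (m - 1)^2*(m + 3)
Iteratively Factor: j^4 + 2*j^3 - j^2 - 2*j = (j)*(j^3 + 2*j^2 - j - 2) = j*(j + 1)*(j^2 + j - 2) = j*(j - 1)*(j + 1)*(j + 2)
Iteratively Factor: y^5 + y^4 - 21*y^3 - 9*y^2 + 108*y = (y + 4)*(y^4 - 3*y^3 - 9*y^2 + 27*y) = (y - 3)*(y + 4)*(y^3 - 9*y) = (y - 3)^2*(y + 4)*(y^2 + 3*y) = y*(y - 3)^2*(y + 4)*(y + 3)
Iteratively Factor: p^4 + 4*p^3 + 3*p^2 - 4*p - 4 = (p + 2)*(p^3 + 2*p^2 - p - 2) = (p + 1)*(p + 2)*(p^2 + p - 2) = (p - 1)*(p + 1)*(p + 2)*(p + 2)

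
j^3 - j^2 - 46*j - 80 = (j - 8)*(j + 2)*(j + 5)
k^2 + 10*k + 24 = (k + 4)*(k + 6)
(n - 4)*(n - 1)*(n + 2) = n^3 - 3*n^2 - 6*n + 8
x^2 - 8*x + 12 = (x - 6)*(x - 2)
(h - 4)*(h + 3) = h^2 - h - 12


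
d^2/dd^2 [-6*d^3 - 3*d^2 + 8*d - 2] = -36*d - 6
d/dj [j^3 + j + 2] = 3*j^2 + 1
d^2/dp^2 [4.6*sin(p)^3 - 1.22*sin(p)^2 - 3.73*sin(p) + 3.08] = 0.280000000000001*sin(p) + 10.35*sin(3*p) - 2.44*cos(2*p)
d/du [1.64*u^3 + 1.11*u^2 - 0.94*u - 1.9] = 4.92*u^2 + 2.22*u - 0.94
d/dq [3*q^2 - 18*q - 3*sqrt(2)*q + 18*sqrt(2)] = 6*q - 18 - 3*sqrt(2)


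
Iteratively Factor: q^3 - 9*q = (q)*(q^2 - 9) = q*(q - 3)*(q + 3)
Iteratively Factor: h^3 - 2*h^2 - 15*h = (h)*(h^2 - 2*h - 15) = h*(h + 3)*(h - 5)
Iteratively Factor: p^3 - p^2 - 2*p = (p)*(p^2 - p - 2) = p*(p - 2)*(p + 1)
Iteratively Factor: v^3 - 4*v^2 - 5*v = (v - 5)*(v^2 + v) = v*(v - 5)*(v + 1)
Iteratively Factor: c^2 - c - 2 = (c - 2)*(c + 1)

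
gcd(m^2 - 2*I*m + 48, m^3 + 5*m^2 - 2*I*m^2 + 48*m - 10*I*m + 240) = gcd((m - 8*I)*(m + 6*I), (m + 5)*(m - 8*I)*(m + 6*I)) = m^2 - 2*I*m + 48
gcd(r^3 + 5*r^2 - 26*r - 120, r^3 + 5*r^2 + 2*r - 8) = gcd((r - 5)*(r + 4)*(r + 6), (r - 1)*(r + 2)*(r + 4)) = r + 4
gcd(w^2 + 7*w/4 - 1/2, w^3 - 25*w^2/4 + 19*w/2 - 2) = w - 1/4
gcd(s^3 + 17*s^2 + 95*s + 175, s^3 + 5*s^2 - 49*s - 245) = s^2 + 12*s + 35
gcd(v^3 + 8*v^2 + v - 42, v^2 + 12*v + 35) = v + 7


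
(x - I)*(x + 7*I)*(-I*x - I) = -I*x^3 + 6*x^2 - I*x^2 + 6*x - 7*I*x - 7*I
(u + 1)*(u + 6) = u^2 + 7*u + 6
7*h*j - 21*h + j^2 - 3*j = (7*h + j)*(j - 3)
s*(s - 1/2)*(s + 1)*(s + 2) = s^4 + 5*s^3/2 + s^2/2 - s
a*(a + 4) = a^2 + 4*a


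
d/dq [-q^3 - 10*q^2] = q*(-3*q - 20)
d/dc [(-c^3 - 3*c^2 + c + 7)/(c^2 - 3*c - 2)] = (-c^4 + 6*c^3 + 14*c^2 - 2*c + 19)/(c^4 - 6*c^3 + 5*c^2 + 12*c + 4)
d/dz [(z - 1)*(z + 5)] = 2*z + 4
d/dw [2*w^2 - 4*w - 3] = 4*w - 4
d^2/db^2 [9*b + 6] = 0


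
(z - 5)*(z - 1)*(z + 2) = z^3 - 4*z^2 - 7*z + 10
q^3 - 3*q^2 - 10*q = q*(q - 5)*(q + 2)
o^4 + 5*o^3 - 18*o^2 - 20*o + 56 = (o - 2)^2*(o + 2)*(o + 7)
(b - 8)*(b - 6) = b^2 - 14*b + 48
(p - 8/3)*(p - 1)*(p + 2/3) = p^3 - 3*p^2 + 2*p/9 + 16/9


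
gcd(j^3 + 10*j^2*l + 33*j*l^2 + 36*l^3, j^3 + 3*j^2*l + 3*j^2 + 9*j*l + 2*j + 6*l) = j + 3*l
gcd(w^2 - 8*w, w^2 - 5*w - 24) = w - 8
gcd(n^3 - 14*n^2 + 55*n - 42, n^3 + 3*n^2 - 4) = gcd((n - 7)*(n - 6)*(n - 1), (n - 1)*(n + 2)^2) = n - 1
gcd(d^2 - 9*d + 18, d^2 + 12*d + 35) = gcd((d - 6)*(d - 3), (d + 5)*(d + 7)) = 1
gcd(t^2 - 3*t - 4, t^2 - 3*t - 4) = t^2 - 3*t - 4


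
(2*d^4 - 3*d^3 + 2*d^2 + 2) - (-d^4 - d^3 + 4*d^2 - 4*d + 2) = 3*d^4 - 2*d^3 - 2*d^2 + 4*d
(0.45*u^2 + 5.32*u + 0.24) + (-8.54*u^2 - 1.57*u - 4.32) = -8.09*u^2 + 3.75*u - 4.08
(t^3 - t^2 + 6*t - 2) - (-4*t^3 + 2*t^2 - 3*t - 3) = 5*t^3 - 3*t^2 + 9*t + 1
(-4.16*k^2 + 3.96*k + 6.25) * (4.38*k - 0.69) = -18.2208*k^3 + 20.2152*k^2 + 24.6426*k - 4.3125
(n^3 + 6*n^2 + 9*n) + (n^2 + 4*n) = n^3 + 7*n^2 + 13*n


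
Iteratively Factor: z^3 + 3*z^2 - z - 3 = (z + 3)*(z^2 - 1) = (z + 1)*(z + 3)*(z - 1)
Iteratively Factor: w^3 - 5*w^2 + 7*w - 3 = (w - 1)*(w^2 - 4*w + 3) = (w - 1)^2*(w - 3)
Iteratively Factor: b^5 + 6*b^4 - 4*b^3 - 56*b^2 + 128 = (b + 2)*(b^4 + 4*b^3 - 12*b^2 - 32*b + 64) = (b + 2)*(b + 4)*(b^3 - 12*b + 16) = (b - 2)*(b + 2)*(b + 4)*(b^2 + 2*b - 8) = (b - 2)^2*(b + 2)*(b + 4)*(b + 4)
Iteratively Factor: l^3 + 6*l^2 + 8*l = (l)*(l^2 + 6*l + 8) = l*(l + 2)*(l + 4)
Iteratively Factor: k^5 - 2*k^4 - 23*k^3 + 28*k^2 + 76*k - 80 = (k - 2)*(k^4 - 23*k^2 - 18*k + 40) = (k - 2)*(k + 2)*(k^3 - 2*k^2 - 19*k + 20) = (k - 5)*(k - 2)*(k + 2)*(k^2 + 3*k - 4) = (k - 5)*(k - 2)*(k + 2)*(k + 4)*(k - 1)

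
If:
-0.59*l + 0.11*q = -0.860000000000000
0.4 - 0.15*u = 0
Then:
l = 0.186440677966102*q + 1.45762711864407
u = 2.67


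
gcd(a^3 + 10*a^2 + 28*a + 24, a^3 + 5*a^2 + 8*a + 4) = a^2 + 4*a + 4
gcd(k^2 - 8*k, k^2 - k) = k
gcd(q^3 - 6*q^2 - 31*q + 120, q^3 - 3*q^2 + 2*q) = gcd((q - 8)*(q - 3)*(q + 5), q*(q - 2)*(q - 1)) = 1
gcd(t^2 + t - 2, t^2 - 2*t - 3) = 1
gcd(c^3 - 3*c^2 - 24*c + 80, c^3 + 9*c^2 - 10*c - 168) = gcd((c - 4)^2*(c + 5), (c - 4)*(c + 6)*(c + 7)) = c - 4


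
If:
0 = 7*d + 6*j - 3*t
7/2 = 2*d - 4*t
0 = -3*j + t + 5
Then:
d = -87/52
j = 57/52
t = -89/52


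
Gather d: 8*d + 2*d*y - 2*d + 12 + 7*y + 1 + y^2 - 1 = d*(2*y + 6) + y^2 + 7*y + 12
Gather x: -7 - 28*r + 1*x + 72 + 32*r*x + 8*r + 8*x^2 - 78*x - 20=-20*r + 8*x^2 + x*(32*r - 77) + 45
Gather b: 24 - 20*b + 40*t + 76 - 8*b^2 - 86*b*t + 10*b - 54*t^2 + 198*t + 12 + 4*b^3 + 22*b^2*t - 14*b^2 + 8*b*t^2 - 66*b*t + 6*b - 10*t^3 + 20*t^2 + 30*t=4*b^3 + b^2*(22*t - 22) + b*(8*t^2 - 152*t - 4) - 10*t^3 - 34*t^2 + 268*t + 112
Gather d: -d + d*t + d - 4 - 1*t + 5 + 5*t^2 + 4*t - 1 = d*t + 5*t^2 + 3*t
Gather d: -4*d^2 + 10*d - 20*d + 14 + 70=-4*d^2 - 10*d + 84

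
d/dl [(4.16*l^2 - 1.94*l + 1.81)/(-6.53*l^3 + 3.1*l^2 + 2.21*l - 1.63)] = (27.1648*l^4 - 25.3364*l^3 + 50.6655*l^2 - 24.7836*l - 0.8379)/(42.6409*l^6 - 40.486*l^5 - 19.2526*l^4 + 34.9898*l^3 - 5.2219*l^2 - 7.2046*l + 2.6569)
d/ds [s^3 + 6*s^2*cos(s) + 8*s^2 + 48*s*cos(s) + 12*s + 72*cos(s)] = -6*s^2*sin(s) + 3*s^2 - 48*s*sin(s) + 12*s*cos(s) + 16*s - 72*sin(s) + 48*cos(s) + 12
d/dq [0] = 0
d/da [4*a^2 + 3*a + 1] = 8*a + 3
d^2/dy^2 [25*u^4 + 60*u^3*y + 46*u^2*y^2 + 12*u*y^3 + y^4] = 92*u^2 + 72*u*y + 12*y^2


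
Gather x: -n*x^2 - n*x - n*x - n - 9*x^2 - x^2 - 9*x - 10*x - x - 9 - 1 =-n + x^2*(-n - 10) + x*(-2*n - 20) - 10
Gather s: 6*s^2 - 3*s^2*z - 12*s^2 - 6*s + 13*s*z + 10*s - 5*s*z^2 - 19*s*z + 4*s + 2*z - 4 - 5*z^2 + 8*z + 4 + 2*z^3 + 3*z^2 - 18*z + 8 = s^2*(-3*z - 6) + s*(-5*z^2 - 6*z + 8) + 2*z^3 - 2*z^2 - 8*z + 8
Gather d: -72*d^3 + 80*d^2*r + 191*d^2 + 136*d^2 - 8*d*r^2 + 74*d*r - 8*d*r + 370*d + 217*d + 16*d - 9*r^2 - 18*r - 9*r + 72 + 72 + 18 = -72*d^3 + d^2*(80*r + 327) + d*(-8*r^2 + 66*r + 603) - 9*r^2 - 27*r + 162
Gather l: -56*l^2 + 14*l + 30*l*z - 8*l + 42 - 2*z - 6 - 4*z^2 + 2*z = -56*l^2 + l*(30*z + 6) - 4*z^2 + 36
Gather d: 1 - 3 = -2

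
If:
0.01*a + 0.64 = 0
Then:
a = -64.00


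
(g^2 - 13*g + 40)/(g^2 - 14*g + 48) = (g - 5)/(g - 6)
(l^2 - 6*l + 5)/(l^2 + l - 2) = (l - 5)/(l + 2)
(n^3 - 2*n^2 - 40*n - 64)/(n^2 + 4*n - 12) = (n^3 - 2*n^2 - 40*n - 64)/(n^2 + 4*n - 12)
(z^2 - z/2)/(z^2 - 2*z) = (z - 1/2)/(z - 2)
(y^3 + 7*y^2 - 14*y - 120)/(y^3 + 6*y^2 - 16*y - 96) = (y + 5)/(y + 4)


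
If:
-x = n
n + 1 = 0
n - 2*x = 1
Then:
No Solution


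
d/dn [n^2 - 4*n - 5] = 2*n - 4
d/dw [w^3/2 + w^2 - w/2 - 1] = 3*w^2/2 + 2*w - 1/2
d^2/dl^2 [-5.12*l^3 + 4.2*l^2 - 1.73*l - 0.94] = 8.4 - 30.72*l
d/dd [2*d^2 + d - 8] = 4*d + 1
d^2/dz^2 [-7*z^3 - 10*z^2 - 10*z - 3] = -42*z - 20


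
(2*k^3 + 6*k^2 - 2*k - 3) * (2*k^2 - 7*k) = 4*k^5 - 2*k^4 - 46*k^3 + 8*k^2 + 21*k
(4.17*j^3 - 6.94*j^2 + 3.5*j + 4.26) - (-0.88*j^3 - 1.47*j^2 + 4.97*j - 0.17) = 5.05*j^3 - 5.47*j^2 - 1.47*j + 4.43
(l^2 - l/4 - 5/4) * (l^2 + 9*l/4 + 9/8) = l^4 + 2*l^3 - 11*l^2/16 - 99*l/32 - 45/32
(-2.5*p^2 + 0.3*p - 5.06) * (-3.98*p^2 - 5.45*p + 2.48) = 9.95*p^4 + 12.431*p^3 + 12.3038*p^2 + 28.321*p - 12.5488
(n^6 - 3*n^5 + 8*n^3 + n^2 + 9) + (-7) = n^6 - 3*n^5 + 8*n^3 + n^2 + 2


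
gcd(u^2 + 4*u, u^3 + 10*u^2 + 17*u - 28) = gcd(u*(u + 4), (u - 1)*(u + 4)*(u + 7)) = u + 4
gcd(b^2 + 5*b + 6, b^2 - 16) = 1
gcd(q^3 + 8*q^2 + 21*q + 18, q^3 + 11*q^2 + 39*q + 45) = q^2 + 6*q + 9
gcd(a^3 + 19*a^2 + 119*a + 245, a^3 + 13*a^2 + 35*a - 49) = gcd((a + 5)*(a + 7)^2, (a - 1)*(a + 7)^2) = a^2 + 14*a + 49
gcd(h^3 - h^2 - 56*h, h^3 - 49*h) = h^2 + 7*h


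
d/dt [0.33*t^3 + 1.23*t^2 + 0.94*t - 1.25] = 0.99*t^2 + 2.46*t + 0.94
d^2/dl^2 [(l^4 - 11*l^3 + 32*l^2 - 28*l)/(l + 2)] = 2*(3*l^4 + 5*l^3 - 42*l^2 - 132*l + 184)/(l^3 + 6*l^2 + 12*l + 8)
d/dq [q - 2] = 1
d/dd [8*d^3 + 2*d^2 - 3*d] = 24*d^2 + 4*d - 3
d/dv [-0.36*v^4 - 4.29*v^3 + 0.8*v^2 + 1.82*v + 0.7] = -1.44*v^3 - 12.87*v^2 + 1.6*v + 1.82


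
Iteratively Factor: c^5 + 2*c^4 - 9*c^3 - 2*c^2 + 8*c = (c - 1)*(c^4 + 3*c^3 - 6*c^2 - 8*c) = (c - 1)*(c + 1)*(c^3 + 2*c^2 - 8*c) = c*(c - 1)*(c + 1)*(c^2 + 2*c - 8) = c*(c - 1)*(c + 1)*(c + 4)*(c - 2)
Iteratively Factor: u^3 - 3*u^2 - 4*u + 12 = (u - 2)*(u^2 - u - 6) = (u - 3)*(u - 2)*(u + 2)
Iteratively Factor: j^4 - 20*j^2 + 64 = (j - 2)*(j^3 + 2*j^2 - 16*j - 32) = (j - 4)*(j - 2)*(j^2 + 6*j + 8) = (j - 4)*(j - 2)*(j + 4)*(j + 2)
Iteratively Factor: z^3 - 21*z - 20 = (z + 4)*(z^2 - 4*z - 5) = (z - 5)*(z + 4)*(z + 1)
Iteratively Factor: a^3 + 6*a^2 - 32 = (a - 2)*(a^2 + 8*a + 16) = (a - 2)*(a + 4)*(a + 4)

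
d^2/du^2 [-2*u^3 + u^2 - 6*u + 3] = 2 - 12*u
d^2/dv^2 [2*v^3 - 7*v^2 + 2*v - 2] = 12*v - 14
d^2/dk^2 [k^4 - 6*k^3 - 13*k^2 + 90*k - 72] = 12*k^2 - 36*k - 26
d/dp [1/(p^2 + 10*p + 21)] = 2*(-p - 5)/(p^2 + 10*p + 21)^2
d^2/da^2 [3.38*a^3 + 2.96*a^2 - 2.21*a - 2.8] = 20.28*a + 5.92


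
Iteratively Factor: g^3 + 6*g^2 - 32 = (g + 4)*(g^2 + 2*g - 8) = (g + 4)^2*(g - 2)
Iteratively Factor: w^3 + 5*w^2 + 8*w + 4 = (w + 2)*(w^2 + 3*w + 2) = (w + 2)^2*(w + 1)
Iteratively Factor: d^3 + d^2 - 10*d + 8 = (d + 4)*(d^2 - 3*d + 2) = (d - 1)*(d + 4)*(d - 2)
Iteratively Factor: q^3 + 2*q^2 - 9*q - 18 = (q - 3)*(q^2 + 5*q + 6) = (q - 3)*(q + 3)*(q + 2)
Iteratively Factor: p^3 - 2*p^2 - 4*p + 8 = (p + 2)*(p^2 - 4*p + 4) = (p - 2)*(p + 2)*(p - 2)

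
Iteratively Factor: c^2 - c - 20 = (c + 4)*(c - 5)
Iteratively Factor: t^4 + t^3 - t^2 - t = (t - 1)*(t^3 + 2*t^2 + t) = t*(t - 1)*(t^2 + 2*t + 1) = t*(t - 1)*(t + 1)*(t + 1)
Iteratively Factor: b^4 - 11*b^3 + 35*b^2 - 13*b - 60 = (b - 5)*(b^3 - 6*b^2 + 5*b + 12) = (b - 5)*(b + 1)*(b^2 - 7*b + 12) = (b - 5)*(b - 3)*(b + 1)*(b - 4)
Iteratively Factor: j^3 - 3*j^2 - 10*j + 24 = (j + 3)*(j^2 - 6*j + 8) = (j - 4)*(j + 3)*(j - 2)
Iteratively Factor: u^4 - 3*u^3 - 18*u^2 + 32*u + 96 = (u - 4)*(u^3 + u^2 - 14*u - 24) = (u - 4)*(u + 2)*(u^2 - u - 12) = (u - 4)^2*(u + 2)*(u + 3)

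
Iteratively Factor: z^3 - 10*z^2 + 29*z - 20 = (z - 5)*(z^2 - 5*z + 4) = (z - 5)*(z - 4)*(z - 1)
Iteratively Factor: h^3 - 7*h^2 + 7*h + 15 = (h - 5)*(h^2 - 2*h - 3) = (h - 5)*(h - 3)*(h + 1)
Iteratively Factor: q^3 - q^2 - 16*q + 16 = (q + 4)*(q^2 - 5*q + 4) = (q - 4)*(q + 4)*(q - 1)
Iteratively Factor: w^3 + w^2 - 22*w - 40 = (w + 4)*(w^2 - 3*w - 10) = (w + 2)*(w + 4)*(w - 5)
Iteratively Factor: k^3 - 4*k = (k + 2)*(k^2 - 2*k) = (k - 2)*(k + 2)*(k)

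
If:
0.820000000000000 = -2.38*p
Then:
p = -0.34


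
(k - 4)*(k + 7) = k^2 + 3*k - 28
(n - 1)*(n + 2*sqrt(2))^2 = n^3 - n^2 + 4*sqrt(2)*n^2 - 4*sqrt(2)*n + 8*n - 8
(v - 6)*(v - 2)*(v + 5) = v^3 - 3*v^2 - 28*v + 60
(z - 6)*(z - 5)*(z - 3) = z^3 - 14*z^2 + 63*z - 90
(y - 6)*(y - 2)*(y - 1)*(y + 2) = y^4 - 7*y^3 + 2*y^2 + 28*y - 24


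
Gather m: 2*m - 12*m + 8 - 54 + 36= -10*m - 10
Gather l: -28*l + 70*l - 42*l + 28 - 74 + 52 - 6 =0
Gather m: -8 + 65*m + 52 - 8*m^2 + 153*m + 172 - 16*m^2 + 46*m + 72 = -24*m^2 + 264*m + 288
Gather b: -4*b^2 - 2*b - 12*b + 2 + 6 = -4*b^2 - 14*b + 8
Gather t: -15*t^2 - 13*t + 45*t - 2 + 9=-15*t^2 + 32*t + 7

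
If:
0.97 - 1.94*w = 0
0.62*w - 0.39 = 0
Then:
No Solution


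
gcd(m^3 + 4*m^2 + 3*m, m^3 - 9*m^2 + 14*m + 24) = m + 1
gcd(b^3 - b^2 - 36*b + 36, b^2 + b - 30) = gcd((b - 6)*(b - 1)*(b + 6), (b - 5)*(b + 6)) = b + 6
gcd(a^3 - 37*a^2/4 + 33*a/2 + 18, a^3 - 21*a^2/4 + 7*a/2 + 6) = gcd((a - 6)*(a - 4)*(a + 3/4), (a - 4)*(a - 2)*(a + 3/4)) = a^2 - 13*a/4 - 3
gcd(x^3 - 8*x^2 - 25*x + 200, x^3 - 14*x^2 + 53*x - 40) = x^2 - 13*x + 40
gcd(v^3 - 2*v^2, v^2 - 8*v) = v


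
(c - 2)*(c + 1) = c^2 - c - 2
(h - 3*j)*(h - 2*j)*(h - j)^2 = h^4 - 7*h^3*j + 17*h^2*j^2 - 17*h*j^3 + 6*j^4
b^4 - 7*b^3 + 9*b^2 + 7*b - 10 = (b - 5)*(b - 2)*(b - 1)*(b + 1)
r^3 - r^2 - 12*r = r*(r - 4)*(r + 3)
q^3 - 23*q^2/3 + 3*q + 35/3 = (q - 7)*(q - 5/3)*(q + 1)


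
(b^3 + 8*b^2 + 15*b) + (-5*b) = b^3 + 8*b^2 + 10*b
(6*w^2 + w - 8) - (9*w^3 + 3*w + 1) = -9*w^3 + 6*w^2 - 2*w - 9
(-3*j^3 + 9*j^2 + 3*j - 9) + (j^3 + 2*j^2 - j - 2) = -2*j^3 + 11*j^2 + 2*j - 11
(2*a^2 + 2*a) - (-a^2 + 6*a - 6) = 3*a^2 - 4*a + 6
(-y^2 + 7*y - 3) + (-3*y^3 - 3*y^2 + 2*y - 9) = -3*y^3 - 4*y^2 + 9*y - 12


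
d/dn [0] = 0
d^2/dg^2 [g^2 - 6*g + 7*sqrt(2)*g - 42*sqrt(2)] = 2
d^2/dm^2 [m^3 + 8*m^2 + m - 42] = 6*m + 16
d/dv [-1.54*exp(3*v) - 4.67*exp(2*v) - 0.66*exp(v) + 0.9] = (-4.62*exp(2*v) - 9.34*exp(v) - 0.66)*exp(v)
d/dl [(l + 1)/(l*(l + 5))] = (-l^2 - 2*l - 5)/(l^2*(l^2 + 10*l + 25))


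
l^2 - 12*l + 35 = (l - 7)*(l - 5)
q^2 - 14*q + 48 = (q - 8)*(q - 6)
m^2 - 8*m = m*(m - 8)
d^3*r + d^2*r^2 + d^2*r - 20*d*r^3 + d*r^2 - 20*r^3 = (d - 4*r)*(d + 5*r)*(d*r + r)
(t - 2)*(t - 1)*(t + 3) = t^3 - 7*t + 6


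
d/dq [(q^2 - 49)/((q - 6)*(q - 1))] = (-7*q^2 + 110*q - 343)/(q^4 - 14*q^3 + 61*q^2 - 84*q + 36)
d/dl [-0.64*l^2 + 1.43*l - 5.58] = 1.43 - 1.28*l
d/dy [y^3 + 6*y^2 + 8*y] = 3*y^2 + 12*y + 8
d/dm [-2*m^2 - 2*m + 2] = -4*m - 2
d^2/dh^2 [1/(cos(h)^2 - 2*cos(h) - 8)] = (8*sin(h)^4 - 76*sin(h)^2 - 17*cos(h) - 3*cos(3*h) + 20)/(2*(sin(h)^2 + 2*cos(h) + 7)^3)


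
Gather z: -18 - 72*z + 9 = -72*z - 9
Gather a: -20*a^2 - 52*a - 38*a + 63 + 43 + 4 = -20*a^2 - 90*a + 110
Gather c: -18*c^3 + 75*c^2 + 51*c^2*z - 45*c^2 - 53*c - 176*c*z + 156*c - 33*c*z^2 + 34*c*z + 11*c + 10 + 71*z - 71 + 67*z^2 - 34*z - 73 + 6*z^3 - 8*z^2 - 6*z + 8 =-18*c^3 + c^2*(51*z + 30) + c*(-33*z^2 - 142*z + 114) + 6*z^3 + 59*z^2 + 31*z - 126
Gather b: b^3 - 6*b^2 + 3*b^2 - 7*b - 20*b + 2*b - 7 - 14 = b^3 - 3*b^2 - 25*b - 21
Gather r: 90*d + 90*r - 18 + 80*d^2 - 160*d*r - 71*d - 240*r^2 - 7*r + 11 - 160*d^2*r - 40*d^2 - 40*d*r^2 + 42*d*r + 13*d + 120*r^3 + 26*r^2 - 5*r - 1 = 40*d^2 + 32*d + 120*r^3 + r^2*(-40*d - 214) + r*(-160*d^2 - 118*d + 78) - 8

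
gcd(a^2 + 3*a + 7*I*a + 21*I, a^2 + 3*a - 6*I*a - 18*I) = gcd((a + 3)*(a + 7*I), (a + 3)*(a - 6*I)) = a + 3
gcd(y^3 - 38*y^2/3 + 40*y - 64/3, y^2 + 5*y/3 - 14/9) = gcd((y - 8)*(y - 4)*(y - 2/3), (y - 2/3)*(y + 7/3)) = y - 2/3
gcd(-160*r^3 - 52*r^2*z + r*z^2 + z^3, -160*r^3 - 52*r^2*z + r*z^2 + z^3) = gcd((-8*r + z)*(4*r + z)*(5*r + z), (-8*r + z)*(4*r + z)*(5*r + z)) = -160*r^3 - 52*r^2*z + r*z^2 + z^3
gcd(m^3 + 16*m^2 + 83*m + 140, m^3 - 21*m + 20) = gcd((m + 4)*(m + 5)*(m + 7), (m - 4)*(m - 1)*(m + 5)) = m + 5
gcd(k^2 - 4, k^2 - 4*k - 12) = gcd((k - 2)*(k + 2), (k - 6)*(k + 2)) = k + 2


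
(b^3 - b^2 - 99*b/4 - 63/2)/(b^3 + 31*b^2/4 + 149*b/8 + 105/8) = 2*(2*b^2 - 9*b - 18)/(4*b^2 + 17*b + 15)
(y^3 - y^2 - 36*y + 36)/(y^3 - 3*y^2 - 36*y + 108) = (y - 1)/(y - 3)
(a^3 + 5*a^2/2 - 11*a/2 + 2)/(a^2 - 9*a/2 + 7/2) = (2*a^2 + 7*a - 4)/(2*a - 7)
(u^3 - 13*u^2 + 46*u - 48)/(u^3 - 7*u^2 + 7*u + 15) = (u^2 - 10*u + 16)/(u^2 - 4*u - 5)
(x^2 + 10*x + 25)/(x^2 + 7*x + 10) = (x + 5)/(x + 2)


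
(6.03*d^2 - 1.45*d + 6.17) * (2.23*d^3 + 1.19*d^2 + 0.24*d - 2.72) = 13.4469*d^5 + 3.9422*d^4 + 13.4808*d^3 - 9.4073*d^2 + 5.4248*d - 16.7824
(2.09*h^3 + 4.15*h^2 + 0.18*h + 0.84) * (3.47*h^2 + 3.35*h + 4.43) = 7.2523*h^5 + 21.402*h^4 + 23.7858*h^3 + 21.9023*h^2 + 3.6114*h + 3.7212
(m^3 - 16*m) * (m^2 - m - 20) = m^5 - m^4 - 36*m^3 + 16*m^2 + 320*m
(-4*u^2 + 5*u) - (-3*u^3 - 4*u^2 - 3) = 3*u^3 + 5*u + 3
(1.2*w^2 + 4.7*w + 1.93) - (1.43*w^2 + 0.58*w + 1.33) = -0.23*w^2 + 4.12*w + 0.6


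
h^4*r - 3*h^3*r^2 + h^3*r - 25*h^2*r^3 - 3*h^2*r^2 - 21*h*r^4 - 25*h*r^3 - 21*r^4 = (h - 7*r)*(h + r)*(h + 3*r)*(h*r + r)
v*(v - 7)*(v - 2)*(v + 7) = v^4 - 2*v^3 - 49*v^2 + 98*v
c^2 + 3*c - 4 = (c - 1)*(c + 4)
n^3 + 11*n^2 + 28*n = n*(n + 4)*(n + 7)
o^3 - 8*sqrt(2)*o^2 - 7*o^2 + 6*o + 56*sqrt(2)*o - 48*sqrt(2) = (o - 6)*(o - 1)*(o - 8*sqrt(2))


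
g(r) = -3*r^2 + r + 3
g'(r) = 1 - 6*r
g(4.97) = -66.13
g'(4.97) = -28.82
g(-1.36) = -3.91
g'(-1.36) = 9.16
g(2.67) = -15.72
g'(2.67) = -15.02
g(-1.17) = -2.28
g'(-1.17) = 8.02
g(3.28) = -26.00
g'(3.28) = -18.68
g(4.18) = -45.24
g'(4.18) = -24.08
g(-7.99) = -196.51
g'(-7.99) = 48.94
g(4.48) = -52.73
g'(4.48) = -25.88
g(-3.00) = -27.00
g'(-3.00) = 19.00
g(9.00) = -231.00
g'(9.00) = -53.00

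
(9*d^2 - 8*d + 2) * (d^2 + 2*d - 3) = 9*d^4 + 10*d^3 - 41*d^2 + 28*d - 6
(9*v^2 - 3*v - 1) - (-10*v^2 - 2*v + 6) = 19*v^2 - v - 7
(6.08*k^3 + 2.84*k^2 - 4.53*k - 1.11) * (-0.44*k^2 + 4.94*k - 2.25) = -2.6752*k^5 + 28.7856*k^4 + 2.3428*k^3 - 28.2798*k^2 + 4.7091*k + 2.4975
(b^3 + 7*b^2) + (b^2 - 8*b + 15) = b^3 + 8*b^2 - 8*b + 15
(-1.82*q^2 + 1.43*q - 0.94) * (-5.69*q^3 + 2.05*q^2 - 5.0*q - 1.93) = 10.3558*q^5 - 11.8677*q^4 + 17.3801*q^3 - 5.5644*q^2 + 1.9401*q + 1.8142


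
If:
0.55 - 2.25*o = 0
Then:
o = 0.24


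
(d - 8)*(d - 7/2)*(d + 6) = d^3 - 11*d^2/2 - 41*d + 168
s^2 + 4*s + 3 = (s + 1)*(s + 3)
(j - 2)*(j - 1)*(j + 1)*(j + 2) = j^4 - 5*j^2 + 4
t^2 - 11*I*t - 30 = (t - 6*I)*(t - 5*I)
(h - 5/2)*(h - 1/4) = h^2 - 11*h/4 + 5/8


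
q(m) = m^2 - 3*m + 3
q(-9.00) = 111.00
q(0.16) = 2.55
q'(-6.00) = -15.00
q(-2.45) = 16.35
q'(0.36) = -2.28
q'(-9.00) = -21.00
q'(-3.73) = -10.46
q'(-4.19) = -11.38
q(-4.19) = 33.13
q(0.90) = 1.11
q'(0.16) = -2.68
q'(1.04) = -0.92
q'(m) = 2*m - 3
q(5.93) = 20.37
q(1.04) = 0.96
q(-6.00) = 57.00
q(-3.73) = 28.10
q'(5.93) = 8.86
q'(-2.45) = -7.90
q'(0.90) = -1.20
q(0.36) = 2.05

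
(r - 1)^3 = r^3 - 3*r^2 + 3*r - 1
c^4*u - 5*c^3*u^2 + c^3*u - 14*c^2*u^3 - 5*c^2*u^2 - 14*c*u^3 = c*(c - 7*u)*(c + 2*u)*(c*u + u)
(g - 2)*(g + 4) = g^2 + 2*g - 8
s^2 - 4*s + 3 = (s - 3)*(s - 1)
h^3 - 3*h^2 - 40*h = h*(h - 8)*(h + 5)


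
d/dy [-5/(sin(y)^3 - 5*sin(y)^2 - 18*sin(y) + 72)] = 5*(3*sin(y)^2 - 10*sin(y) - 18)*cos(y)/(sin(y)^3 - 5*sin(y)^2 - 18*sin(y) + 72)^2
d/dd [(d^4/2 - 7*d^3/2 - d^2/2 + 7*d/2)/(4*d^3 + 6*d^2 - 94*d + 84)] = (d^4 + 5*d^3 - 71*d^2 + 252*d + 147)/(2*(4*d^4 + 20*d^3 - 143*d^2 - 420*d + 1764))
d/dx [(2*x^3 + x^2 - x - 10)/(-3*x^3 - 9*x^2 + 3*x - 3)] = (-5*x^4 + 2*x^3 - 38*x^2 - 62*x + 11)/(3*(x^6 + 6*x^5 + 7*x^4 - 4*x^3 + 7*x^2 - 2*x + 1))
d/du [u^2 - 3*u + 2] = 2*u - 3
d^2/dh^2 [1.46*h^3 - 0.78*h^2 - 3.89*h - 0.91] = 8.76*h - 1.56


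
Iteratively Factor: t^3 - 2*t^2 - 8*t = (t)*(t^2 - 2*t - 8) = t*(t + 2)*(t - 4)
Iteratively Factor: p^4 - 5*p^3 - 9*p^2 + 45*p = (p - 3)*(p^3 - 2*p^2 - 15*p) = (p - 3)*(p + 3)*(p^2 - 5*p) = p*(p - 3)*(p + 3)*(p - 5)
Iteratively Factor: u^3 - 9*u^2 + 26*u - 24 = (u - 2)*(u^2 - 7*u + 12) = (u - 4)*(u - 2)*(u - 3)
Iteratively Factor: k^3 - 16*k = (k)*(k^2 - 16) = k*(k - 4)*(k + 4)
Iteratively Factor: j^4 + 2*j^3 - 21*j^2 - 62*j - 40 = (j + 4)*(j^3 - 2*j^2 - 13*j - 10) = (j - 5)*(j + 4)*(j^2 + 3*j + 2) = (j - 5)*(j + 1)*(j + 4)*(j + 2)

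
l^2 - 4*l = l*(l - 4)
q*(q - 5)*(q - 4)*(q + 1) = q^4 - 8*q^3 + 11*q^2 + 20*q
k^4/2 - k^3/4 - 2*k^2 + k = k*(k/2 + 1)*(k - 2)*(k - 1/2)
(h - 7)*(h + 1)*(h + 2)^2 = h^4 - 2*h^3 - 27*h^2 - 52*h - 28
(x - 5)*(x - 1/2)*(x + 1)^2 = x^4 - 7*x^3/2 - 15*x^2/2 - x/2 + 5/2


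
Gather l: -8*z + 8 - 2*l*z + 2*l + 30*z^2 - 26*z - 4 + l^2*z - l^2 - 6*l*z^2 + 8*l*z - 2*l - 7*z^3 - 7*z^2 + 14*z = l^2*(z - 1) + l*(-6*z^2 + 6*z) - 7*z^3 + 23*z^2 - 20*z + 4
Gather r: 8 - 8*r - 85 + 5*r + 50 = -3*r - 27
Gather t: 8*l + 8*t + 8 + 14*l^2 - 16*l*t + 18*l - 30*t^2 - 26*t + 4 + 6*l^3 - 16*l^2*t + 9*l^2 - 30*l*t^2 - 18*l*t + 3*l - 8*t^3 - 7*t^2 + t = 6*l^3 + 23*l^2 + 29*l - 8*t^3 + t^2*(-30*l - 37) + t*(-16*l^2 - 34*l - 17) + 12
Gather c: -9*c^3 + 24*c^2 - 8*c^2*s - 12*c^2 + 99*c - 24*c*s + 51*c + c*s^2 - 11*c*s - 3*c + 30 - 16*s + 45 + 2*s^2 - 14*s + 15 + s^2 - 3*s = -9*c^3 + c^2*(12 - 8*s) + c*(s^2 - 35*s + 147) + 3*s^2 - 33*s + 90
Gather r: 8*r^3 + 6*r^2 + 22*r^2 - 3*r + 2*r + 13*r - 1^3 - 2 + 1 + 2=8*r^3 + 28*r^2 + 12*r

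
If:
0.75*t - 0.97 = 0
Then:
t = 1.29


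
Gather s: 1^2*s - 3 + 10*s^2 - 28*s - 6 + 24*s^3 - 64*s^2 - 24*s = 24*s^3 - 54*s^2 - 51*s - 9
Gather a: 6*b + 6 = 6*b + 6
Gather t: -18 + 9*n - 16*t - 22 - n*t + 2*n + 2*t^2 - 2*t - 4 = 11*n + 2*t^2 + t*(-n - 18) - 44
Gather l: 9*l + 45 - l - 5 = 8*l + 40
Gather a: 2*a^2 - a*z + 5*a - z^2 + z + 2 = 2*a^2 + a*(5 - z) - z^2 + z + 2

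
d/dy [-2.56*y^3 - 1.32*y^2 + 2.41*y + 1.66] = -7.68*y^2 - 2.64*y + 2.41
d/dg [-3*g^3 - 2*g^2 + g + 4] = -9*g^2 - 4*g + 1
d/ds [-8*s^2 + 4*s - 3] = 4 - 16*s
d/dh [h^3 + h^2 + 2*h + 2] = 3*h^2 + 2*h + 2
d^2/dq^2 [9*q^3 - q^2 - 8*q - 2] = 54*q - 2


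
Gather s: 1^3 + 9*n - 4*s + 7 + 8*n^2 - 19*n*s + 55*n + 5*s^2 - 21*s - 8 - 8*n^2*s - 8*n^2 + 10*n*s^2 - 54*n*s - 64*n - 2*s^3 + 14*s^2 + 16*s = -2*s^3 + s^2*(10*n + 19) + s*(-8*n^2 - 73*n - 9)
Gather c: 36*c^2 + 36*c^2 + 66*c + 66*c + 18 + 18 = 72*c^2 + 132*c + 36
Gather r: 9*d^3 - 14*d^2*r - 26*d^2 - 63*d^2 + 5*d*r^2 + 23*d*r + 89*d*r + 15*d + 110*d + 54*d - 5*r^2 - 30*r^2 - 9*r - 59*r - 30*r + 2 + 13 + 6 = 9*d^3 - 89*d^2 + 179*d + r^2*(5*d - 35) + r*(-14*d^2 + 112*d - 98) + 21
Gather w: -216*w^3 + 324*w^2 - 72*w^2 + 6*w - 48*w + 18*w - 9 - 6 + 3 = -216*w^3 + 252*w^2 - 24*w - 12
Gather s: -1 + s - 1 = s - 2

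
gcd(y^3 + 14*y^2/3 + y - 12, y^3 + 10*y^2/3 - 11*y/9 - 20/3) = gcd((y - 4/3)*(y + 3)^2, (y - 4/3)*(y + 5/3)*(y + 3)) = y^2 + 5*y/3 - 4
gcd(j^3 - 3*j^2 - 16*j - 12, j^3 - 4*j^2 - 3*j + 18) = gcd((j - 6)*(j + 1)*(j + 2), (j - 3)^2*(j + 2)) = j + 2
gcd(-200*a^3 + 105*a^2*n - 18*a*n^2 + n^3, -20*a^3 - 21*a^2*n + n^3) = 5*a - n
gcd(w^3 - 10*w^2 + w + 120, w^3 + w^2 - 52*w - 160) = w - 8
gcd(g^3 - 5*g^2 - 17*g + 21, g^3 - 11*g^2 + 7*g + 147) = g^2 - 4*g - 21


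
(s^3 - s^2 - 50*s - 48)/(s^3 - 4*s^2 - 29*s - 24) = (s + 6)/(s + 3)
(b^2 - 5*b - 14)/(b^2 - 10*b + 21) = (b + 2)/(b - 3)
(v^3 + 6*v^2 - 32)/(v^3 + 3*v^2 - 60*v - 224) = (v^2 + 2*v - 8)/(v^2 - v - 56)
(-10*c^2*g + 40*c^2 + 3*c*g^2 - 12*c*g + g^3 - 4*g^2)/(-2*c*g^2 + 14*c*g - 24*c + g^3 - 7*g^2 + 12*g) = (5*c + g)/(g - 3)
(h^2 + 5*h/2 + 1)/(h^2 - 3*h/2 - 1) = (h + 2)/(h - 2)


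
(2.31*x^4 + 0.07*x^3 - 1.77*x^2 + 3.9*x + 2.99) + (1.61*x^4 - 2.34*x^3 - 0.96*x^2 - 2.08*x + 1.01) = 3.92*x^4 - 2.27*x^3 - 2.73*x^2 + 1.82*x + 4.0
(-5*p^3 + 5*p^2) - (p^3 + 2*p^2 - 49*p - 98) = -6*p^3 + 3*p^2 + 49*p + 98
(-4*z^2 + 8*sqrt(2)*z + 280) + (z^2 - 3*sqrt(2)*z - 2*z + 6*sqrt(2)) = -3*z^2 - 2*z + 5*sqrt(2)*z + 6*sqrt(2) + 280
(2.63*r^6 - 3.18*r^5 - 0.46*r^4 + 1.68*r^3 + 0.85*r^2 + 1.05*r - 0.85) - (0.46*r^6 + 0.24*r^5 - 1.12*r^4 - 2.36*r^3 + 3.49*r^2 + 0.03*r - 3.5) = 2.17*r^6 - 3.42*r^5 + 0.66*r^4 + 4.04*r^3 - 2.64*r^2 + 1.02*r + 2.65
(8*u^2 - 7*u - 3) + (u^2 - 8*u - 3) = 9*u^2 - 15*u - 6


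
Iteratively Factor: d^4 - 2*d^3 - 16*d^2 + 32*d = (d)*(d^3 - 2*d^2 - 16*d + 32) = d*(d + 4)*(d^2 - 6*d + 8) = d*(d - 4)*(d + 4)*(d - 2)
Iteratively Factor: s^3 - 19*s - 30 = (s + 3)*(s^2 - 3*s - 10) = (s - 5)*(s + 3)*(s + 2)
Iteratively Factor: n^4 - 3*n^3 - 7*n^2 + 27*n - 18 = (n - 3)*(n^3 - 7*n + 6) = (n - 3)*(n - 1)*(n^2 + n - 6) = (n - 3)*(n - 2)*(n - 1)*(n + 3)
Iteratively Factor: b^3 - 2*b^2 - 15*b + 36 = (b - 3)*(b^2 + b - 12) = (b - 3)^2*(b + 4)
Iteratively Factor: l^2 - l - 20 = (l + 4)*(l - 5)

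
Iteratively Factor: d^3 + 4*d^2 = (d)*(d^2 + 4*d) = d*(d + 4)*(d)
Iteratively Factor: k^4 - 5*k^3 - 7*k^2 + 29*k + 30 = (k + 1)*(k^3 - 6*k^2 - k + 30) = (k - 5)*(k + 1)*(k^2 - k - 6) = (k - 5)*(k + 1)*(k + 2)*(k - 3)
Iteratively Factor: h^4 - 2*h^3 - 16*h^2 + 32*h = (h - 4)*(h^3 + 2*h^2 - 8*h) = (h - 4)*(h + 4)*(h^2 - 2*h) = (h - 4)*(h - 2)*(h + 4)*(h)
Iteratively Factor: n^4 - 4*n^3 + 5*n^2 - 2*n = (n)*(n^3 - 4*n^2 + 5*n - 2) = n*(n - 2)*(n^2 - 2*n + 1) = n*(n - 2)*(n - 1)*(n - 1)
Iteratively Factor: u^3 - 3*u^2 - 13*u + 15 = (u - 1)*(u^2 - 2*u - 15) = (u - 1)*(u + 3)*(u - 5)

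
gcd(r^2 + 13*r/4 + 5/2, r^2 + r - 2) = r + 2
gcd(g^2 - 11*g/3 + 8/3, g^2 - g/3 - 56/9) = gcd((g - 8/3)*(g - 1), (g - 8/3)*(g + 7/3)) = g - 8/3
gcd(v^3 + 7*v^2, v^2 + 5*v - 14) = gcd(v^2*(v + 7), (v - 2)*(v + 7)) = v + 7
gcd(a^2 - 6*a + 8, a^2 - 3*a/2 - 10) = a - 4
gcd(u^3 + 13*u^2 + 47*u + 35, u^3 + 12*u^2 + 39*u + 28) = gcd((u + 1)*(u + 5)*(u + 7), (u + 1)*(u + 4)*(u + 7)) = u^2 + 8*u + 7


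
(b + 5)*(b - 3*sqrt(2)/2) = b^2 - 3*sqrt(2)*b/2 + 5*b - 15*sqrt(2)/2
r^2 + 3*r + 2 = (r + 1)*(r + 2)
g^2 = g^2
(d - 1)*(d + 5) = d^2 + 4*d - 5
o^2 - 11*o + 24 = (o - 8)*(o - 3)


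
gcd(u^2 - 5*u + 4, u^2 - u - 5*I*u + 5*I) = u - 1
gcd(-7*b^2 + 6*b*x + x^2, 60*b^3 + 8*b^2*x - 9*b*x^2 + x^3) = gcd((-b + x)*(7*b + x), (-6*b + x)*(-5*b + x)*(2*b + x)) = 1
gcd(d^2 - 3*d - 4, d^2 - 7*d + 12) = d - 4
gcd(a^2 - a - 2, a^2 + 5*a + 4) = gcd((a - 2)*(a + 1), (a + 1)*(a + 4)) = a + 1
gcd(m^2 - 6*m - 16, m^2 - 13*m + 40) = m - 8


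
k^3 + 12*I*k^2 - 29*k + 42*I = (k - I)*(k + 6*I)*(k + 7*I)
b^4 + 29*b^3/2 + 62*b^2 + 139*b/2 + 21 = (b + 1/2)*(b + 1)*(b + 6)*(b + 7)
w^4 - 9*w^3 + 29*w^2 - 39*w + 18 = (w - 3)^2*(w - 2)*(w - 1)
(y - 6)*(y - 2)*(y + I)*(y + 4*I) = y^4 - 8*y^3 + 5*I*y^3 + 8*y^2 - 40*I*y^2 + 32*y + 60*I*y - 48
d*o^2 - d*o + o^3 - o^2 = o*(d + o)*(o - 1)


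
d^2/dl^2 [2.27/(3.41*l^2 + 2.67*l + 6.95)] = (-52.791574*l^2 - 41.335338*l + 2.27*(6.82*l + 2.67)*(13.64*l + 5.34) - 107.59573)/(3.41*l^2 + 2.67*l + 6.95)^3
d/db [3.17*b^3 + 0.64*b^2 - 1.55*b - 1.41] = 9.51*b^2 + 1.28*b - 1.55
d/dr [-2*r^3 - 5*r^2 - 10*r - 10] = -6*r^2 - 10*r - 10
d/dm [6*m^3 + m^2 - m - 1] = 18*m^2 + 2*m - 1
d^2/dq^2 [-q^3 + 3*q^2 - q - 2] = 6 - 6*q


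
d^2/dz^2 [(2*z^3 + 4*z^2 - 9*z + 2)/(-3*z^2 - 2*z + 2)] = 34*z*(5*z^2 - 6*z + 6)/(27*z^6 + 54*z^5 - 18*z^4 - 64*z^3 + 12*z^2 + 24*z - 8)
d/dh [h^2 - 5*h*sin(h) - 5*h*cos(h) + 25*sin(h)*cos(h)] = -5*sqrt(2)*h*cos(h + pi/4) + 2*h - 5*sqrt(2)*sin(h + pi/4) + 25*cos(2*h)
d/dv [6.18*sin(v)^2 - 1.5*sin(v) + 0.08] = (12.36*sin(v) - 1.5)*cos(v)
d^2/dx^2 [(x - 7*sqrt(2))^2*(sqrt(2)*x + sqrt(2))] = 6*sqrt(2)*x - 56 + 2*sqrt(2)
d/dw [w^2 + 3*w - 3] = 2*w + 3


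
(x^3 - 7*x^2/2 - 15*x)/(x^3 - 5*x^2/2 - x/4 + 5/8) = 4*x*(2*x^2 - 7*x - 30)/(8*x^3 - 20*x^2 - 2*x + 5)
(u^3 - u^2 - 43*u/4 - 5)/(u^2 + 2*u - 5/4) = (2*u^2 - 7*u - 4)/(2*u - 1)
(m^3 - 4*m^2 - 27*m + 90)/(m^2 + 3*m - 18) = (m^2 - m - 30)/(m + 6)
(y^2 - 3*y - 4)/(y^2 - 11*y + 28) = (y + 1)/(y - 7)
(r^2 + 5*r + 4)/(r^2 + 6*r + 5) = (r + 4)/(r + 5)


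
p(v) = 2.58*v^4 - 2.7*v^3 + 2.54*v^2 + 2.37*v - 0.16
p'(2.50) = 125.70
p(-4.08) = 930.75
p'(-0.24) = 0.54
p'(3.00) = 223.35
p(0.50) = 1.48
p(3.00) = 165.89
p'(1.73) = 40.35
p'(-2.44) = -208.17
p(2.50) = 80.23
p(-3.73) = 665.86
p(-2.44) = 139.85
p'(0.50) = 4.18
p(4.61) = 965.48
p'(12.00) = 16729.89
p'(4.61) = 864.72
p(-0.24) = -0.54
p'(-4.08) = -854.10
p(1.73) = 20.67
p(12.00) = 49227.32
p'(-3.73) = -664.83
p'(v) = 10.32*v^3 - 8.1*v^2 + 5.08*v + 2.37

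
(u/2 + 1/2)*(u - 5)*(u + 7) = u^3/2 + 3*u^2/2 - 33*u/2 - 35/2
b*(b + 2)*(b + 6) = b^3 + 8*b^2 + 12*b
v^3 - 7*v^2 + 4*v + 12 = (v - 6)*(v - 2)*(v + 1)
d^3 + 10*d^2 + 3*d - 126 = (d - 3)*(d + 6)*(d + 7)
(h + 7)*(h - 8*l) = h^2 - 8*h*l + 7*h - 56*l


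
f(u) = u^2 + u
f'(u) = 2*u + 1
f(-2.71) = 4.63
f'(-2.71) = -4.42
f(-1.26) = 0.33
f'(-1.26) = -1.52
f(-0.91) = -0.08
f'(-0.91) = -0.82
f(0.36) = 0.49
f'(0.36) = 1.72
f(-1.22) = 0.27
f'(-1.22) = -1.44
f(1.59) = 4.12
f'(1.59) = 4.18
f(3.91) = 19.20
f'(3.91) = 8.82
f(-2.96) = 5.80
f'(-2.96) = -4.92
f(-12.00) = 132.00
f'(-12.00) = -23.00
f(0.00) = 0.00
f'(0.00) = 1.00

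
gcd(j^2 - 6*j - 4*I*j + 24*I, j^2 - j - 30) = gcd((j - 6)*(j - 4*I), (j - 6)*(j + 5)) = j - 6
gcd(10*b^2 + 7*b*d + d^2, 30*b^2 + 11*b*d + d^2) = 5*b + d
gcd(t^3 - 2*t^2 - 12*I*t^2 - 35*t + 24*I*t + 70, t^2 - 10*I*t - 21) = t - 7*I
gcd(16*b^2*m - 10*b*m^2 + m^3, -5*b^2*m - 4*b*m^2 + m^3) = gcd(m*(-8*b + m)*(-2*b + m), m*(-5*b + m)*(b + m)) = m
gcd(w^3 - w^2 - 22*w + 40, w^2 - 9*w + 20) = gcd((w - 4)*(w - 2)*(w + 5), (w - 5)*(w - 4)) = w - 4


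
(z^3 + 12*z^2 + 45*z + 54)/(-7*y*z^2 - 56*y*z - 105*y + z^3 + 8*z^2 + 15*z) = (-z^2 - 9*z - 18)/(7*y*z + 35*y - z^2 - 5*z)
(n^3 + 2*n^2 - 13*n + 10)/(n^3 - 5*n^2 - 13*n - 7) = (-n^3 - 2*n^2 + 13*n - 10)/(-n^3 + 5*n^2 + 13*n + 7)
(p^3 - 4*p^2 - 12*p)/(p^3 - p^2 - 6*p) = (p - 6)/(p - 3)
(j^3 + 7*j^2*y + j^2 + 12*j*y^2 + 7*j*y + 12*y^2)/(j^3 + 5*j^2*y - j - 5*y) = (j^2 + 7*j*y + 12*y^2)/(j^2 + 5*j*y - j - 5*y)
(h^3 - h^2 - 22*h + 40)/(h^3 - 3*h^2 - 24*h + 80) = (h - 2)/(h - 4)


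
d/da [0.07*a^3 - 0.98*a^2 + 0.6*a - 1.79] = 0.21*a^2 - 1.96*a + 0.6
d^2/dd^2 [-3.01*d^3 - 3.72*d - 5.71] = -18.06*d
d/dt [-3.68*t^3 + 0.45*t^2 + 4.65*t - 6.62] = -11.04*t^2 + 0.9*t + 4.65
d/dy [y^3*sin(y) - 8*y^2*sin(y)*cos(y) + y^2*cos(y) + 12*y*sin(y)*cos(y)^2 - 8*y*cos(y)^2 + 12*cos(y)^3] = y^3*cos(y) + 2*y^2*sin(y) - 16*y^2*cos(y)^2 + 8*y^2 + 36*y*cos(y)^3 - 22*y*cos(y) - 24*sin(y)*cos(y)^2 - 8*cos(y)^2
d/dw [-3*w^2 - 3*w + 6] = -6*w - 3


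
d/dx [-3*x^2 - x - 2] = -6*x - 1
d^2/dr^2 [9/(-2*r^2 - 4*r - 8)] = 9*(r^2 + 2*r - 4*(r + 1)^2 + 4)/(r^2 + 2*r + 4)^3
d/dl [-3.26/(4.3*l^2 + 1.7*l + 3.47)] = (28.036*l + 5.542)/(4.3*l^2 + 1.7*l + 3.47)^2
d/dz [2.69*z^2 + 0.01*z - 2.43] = 5.38*z + 0.01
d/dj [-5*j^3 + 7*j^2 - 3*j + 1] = -15*j^2 + 14*j - 3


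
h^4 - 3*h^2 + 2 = (h - 1)*(h + 1)*(h - sqrt(2))*(h + sqrt(2))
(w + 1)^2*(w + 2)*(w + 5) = w^4 + 9*w^3 + 25*w^2 + 27*w + 10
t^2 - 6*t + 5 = (t - 5)*(t - 1)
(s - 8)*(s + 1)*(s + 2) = s^3 - 5*s^2 - 22*s - 16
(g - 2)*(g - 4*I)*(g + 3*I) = g^3 - 2*g^2 - I*g^2 + 12*g + 2*I*g - 24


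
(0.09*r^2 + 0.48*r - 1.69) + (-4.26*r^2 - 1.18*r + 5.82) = -4.17*r^2 - 0.7*r + 4.13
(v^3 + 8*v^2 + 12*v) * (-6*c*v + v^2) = -6*c*v^4 - 48*c*v^3 - 72*c*v^2 + v^5 + 8*v^4 + 12*v^3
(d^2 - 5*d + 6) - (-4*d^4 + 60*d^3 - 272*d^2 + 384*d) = 4*d^4 - 60*d^3 + 273*d^2 - 389*d + 6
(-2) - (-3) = 1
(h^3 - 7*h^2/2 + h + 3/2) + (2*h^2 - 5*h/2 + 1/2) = h^3 - 3*h^2/2 - 3*h/2 + 2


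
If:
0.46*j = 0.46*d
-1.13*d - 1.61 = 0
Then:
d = -1.42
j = -1.42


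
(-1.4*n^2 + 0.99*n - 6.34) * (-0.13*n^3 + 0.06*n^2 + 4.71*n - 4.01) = 0.182*n^5 - 0.2127*n^4 - 5.7104*n^3 + 9.8965*n^2 - 33.8313*n + 25.4234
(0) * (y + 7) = 0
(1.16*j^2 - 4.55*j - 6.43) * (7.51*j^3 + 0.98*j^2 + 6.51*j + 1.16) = 8.7116*j^5 - 33.0337*j^4 - 45.1967*j^3 - 34.5763*j^2 - 47.1373*j - 7.4588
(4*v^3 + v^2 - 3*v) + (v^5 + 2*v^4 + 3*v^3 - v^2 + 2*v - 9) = v^5 + 2*v^4 + 7*v^3 - v - 9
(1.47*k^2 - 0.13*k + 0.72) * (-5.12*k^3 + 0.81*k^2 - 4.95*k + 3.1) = -7.5264*k^5 + 1.8563*k^4 - 11.0682*k^3 + 5.7837*k^2 - 3.967*k + 2.232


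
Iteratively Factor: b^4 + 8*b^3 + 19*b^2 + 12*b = (b + 3)*(b^3 + 5*b^2 + 4*b) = b*(b + 3)*(b^2 + 5*b + 4) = b*(b + 3)*(b + 4)*(b + 1)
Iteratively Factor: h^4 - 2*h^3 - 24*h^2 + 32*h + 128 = (h + 4)*(h^3 - 6*h^2 + 32) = (h + 2)*(h + 4)*(h^2 - 8*h + 16) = (h - 4)*(h + 2)*(h + 4)*(h - 4)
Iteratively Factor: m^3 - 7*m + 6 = (m + 3)*(m^2 - 3*m + 2) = (m - 1)*(m + 3)*(m - 2)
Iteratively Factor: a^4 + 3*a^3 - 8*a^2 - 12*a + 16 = (a + 4)*(a^3 - a^2 - 4*a + 4) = (a - 1)*(a + 4)*(a^2 - 4) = (a - 1)*(a + 2)*(a + 4)*(a - 2)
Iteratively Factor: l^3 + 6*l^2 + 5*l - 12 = (l + 4)*(l^2 + 2*l - 3) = (l + 3)*(l + 4)*(l - 1)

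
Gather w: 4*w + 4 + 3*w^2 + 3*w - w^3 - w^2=-w^3 + 2*w^2 + 7*w + 4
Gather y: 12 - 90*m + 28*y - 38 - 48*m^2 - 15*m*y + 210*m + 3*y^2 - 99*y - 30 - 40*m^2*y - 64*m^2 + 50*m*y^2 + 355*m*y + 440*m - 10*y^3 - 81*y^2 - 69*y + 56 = -112*m^2 + 560*m - 10*y^3 + y^2*(50*m - 78) + y*(-40*m^2 + 340*m - 140)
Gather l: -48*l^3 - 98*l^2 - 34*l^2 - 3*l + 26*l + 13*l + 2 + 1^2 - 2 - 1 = -48*l^3 - 132*l^2 + 36*l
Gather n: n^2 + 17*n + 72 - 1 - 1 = n^2 + 17*n + 70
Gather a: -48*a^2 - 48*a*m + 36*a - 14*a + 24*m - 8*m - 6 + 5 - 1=-48*a^2 + a*(22 - 48*m) + 16*m - 2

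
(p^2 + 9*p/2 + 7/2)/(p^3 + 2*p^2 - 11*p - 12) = (p + 7/2)/(p^2 + p - 12)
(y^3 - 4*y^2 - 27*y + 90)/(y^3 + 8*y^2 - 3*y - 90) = (y - 6)/(y + 6)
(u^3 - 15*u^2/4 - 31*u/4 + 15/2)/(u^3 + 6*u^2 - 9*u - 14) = (4*u^3 - 15*u^2 - 31*u + 30)/(4*(u^3 + 6*u^2 - 9*u - 14))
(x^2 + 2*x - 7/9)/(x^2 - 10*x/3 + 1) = (x + 7/3)/(x - 3)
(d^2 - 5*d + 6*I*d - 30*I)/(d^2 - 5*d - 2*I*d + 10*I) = (d + 6*I)/(d - 2*I)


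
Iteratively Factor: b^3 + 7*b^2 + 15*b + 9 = (b + 3)*(b^2 + 4*b + 3) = (b + 1)*(b + 3)*(b + 3)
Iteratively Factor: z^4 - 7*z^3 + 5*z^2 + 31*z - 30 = (z - 1)*(z^3 - 6*z^2 - z + 30) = (z - 5)*(z - 1)*(z^2 - z - 6) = (z - 5)*(z - 1)*(z + 2)*(z - 3)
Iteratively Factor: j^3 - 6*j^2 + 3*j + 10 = (j + 1)*(j^2 - 7*j + 10) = (j - 5)*(j + 1)*(j - 2)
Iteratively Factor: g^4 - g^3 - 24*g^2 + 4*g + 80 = (g - 5)*(g^3 + 4*g^2 - 4*g - 16) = (g - 5)*(g - 2)*(g^2 + 6*g + 8) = (g - 5)*(g - 2)*(g + 4)*(g + 2)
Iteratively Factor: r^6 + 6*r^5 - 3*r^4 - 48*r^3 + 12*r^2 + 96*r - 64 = (r + 4)*(r^5 + 2*r^4 - 11*r^3 - 4*r^2 + 28*r - 16) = (r - 1)*(r + 4)*(r^4 + 3*r^3 - 8*r^2 - 12*r + 16) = (r - 1)^2*(r + 4)*(r^3 + 4*r^2 - 4*r - 16) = (r - 1)^2*(r + 2)*(r + 4)*(r^2 + 2*r - 8) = (r - 1)^2*(r + 2)*(r + 4)^2*(r - 2)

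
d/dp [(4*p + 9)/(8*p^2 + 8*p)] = (-4*p^2 - 18*p - 9)/(8*p^2*(p^2 + 2*p + 1))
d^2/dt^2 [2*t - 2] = 0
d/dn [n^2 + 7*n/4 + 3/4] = 2*n + 7/4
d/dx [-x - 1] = -1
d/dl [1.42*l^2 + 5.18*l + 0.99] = 2.84*l + 5.18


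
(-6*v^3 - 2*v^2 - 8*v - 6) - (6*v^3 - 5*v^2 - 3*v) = -12*v^3 + 3*v^2 - 5*v - 6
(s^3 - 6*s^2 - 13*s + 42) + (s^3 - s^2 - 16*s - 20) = 2*s^3 - 7*s^2 - 29*s + 22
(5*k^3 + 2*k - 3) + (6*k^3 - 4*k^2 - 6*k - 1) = 11*k^3 - 4*k^2 - 4*k - 4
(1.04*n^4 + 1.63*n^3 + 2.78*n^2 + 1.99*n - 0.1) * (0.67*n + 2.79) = 0.6968*n^5 + 3.9937*n^4 + 6.4103*n^3 + 9.0895*n^2 + 5.4851*n - 0.279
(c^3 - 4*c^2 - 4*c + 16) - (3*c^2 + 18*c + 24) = c^3 - 7*c^2 - 22*c - 8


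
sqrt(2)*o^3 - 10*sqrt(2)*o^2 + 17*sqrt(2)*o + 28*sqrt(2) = (o - 7)*(o - 4)*(sqrt(2)*o + sqrt(2))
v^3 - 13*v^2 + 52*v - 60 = (v - 6)*(v - 5)*(v - 2)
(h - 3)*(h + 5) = h^2 + 2*h - 15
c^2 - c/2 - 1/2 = (c - 1)*(c + 1/2)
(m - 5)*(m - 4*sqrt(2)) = m^2 - 4*sqrt(2)*m - 5*m + 20*sqrt(2)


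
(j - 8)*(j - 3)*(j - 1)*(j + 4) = j^4 - 8*j^3 - 13*j^2 + 116*j - 96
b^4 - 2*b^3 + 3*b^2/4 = b^2*(b - 3/2)*(b - 1/2)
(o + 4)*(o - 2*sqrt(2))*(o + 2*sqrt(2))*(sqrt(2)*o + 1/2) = sqrt(2)*o^4 + o^3/2 + 4*sqrt(2)*o^3 - 8*sqrt(2)*o^2 + 2*o^2 - 32*sqrt(2)*o - 4*o - 16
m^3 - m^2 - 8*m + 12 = (m - 2)^2*(m + 3)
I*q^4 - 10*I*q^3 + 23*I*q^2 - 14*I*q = q*(q - 7)*(q - 2)*(I*q - I)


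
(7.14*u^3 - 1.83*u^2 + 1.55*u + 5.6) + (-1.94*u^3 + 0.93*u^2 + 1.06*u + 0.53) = 5.2*u^3 - 0.9*u^2 + 2.61*u + 6.13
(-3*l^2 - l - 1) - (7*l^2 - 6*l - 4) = -10*l^2 + 5*l + 3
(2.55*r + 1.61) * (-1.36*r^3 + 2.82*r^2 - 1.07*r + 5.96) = -3.468*r^4 + 5.0014*r^3 + 1.8117*r^2 + 13.4753*r + 9.5956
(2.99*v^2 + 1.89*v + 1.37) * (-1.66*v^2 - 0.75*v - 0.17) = -4.9634*v^4 - 5.3799*v^3 - 4.2*v^2 - 1.3488*v - 0.2329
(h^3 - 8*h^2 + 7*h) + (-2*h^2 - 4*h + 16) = h^3 - 10*h^2 + 3*h + 16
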